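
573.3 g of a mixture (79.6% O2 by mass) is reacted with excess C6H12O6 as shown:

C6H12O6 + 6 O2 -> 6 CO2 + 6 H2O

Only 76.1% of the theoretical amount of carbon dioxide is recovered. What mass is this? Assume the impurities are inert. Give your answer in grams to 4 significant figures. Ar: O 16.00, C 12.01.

477.6 g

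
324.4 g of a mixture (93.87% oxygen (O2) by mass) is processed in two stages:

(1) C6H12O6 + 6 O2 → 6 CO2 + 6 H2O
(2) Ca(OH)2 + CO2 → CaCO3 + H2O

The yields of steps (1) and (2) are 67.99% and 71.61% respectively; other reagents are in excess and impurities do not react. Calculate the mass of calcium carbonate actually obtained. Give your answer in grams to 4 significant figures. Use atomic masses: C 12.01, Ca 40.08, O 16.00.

463.7 g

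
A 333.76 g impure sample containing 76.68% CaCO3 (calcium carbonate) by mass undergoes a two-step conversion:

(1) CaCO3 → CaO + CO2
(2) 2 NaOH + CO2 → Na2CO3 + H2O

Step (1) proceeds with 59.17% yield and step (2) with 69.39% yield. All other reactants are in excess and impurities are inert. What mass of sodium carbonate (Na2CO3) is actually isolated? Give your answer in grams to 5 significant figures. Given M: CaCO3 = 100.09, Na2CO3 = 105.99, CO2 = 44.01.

Pure CaCO3 = 333.76 × 0.7668 = 255.927 g.
n(CaCO3) = 255.927 / 100.09 = 2.55697 mol.
Step 1 (CaCO3:CO2 = 1:1): theoretical n(CO2) = 2.55697 mol; at 59.17% yield, n(CO2) = 1.51296 mol.
Step 2 (CO2:Na2CO3 = 1:1): theoretical n(Na2CO3) = 1.51296 mol, so theoretical mass = 1.51296 × 105.99 = 160.359 g.
At 69.39% yield, actual mass of Na2CO3 = 160.359 × 0.6939 = 111.273 g.

111.27 g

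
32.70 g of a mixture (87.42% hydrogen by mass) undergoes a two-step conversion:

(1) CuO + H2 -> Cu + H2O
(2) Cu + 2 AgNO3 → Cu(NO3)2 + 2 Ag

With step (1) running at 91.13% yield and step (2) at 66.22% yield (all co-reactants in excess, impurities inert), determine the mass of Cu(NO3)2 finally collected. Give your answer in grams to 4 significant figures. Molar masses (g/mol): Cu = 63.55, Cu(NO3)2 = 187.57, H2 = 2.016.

Pure H2 = 32.70 × 0.8742 = 28.586 g.
n(H2) = 28.586 / 2.016 = 14.180 mol.
Step 1 (H2:Cu = 1:1): theoretical n(Cu) = 14.180 mol; at 91.13% yield, n(Cu) = 12.922 mol.
Step 2 (Cu:Cu(NO3)2 = 1:1): theoretical n(Cu(NO3)2) = 12.922 mol, so theoretical mass = 12.922 × 187.57 = 2423.8 g.
At 66.22% yield, actual mass of Cu(NO3)2 = 2423.8 × 0.6622 = 1605.0 g.

1605 g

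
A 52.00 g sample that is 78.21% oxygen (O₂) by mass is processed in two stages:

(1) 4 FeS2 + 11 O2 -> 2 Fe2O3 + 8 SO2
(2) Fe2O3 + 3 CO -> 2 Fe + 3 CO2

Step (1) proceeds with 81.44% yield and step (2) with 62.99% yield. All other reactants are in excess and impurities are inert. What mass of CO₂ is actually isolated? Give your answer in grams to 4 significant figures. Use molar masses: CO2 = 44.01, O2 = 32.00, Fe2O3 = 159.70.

15.65 g

Pure O2 = 52.00 × 0.7821 = 40.669 g.
n(O2) = 40.669 / 32.00 = 1.2709 mol.
Step 1 (O2:Fe2O3 = 11:2): theoretical n(Fe2O3) = 0.23107 mol; at 81.44% yield, n(Fe2O3) = 0.18819 mol.
Step 2 (Fe2O3:CO2 = 1:3): theoretical n(CO2) = 0.56456 mol, so theoretical mass = 0.56456 × 44.01 = 24.846 g.
At 62.99% yield, actual mass of CO2 = 24.846 × 0.6299 = 15.651 g.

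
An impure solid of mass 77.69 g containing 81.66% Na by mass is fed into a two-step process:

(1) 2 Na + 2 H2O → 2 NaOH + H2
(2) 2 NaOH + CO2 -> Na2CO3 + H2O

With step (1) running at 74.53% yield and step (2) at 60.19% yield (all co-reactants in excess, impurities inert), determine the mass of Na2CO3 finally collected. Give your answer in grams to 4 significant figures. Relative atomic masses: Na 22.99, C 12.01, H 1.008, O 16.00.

65.60 g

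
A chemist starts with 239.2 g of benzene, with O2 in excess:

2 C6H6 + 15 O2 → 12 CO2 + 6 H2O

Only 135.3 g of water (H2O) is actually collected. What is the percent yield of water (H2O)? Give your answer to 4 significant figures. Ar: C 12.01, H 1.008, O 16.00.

M(C6H6) = 6(12.01) + 6(1.008) = 78.108 g/mol.
M(H2O) = 2(1.008) + 16.00 = 18.016 g/mol.
n(C6H6) = 239.20 g / 78.108 g/mol = 3.0624 mol.
From the equation the C6H6:H2O mole ratio is 2:6, so n(H2O) = 3.0624 × 6/2 = 9.1873 mol.
Mass of H2O = 9.1873 mol × 18.016 g/mol = 165.52 g.
This is the theoretical yield. Percent yield = 135.3 g / 165.52 g × 100% = 81.743%.

81.74 %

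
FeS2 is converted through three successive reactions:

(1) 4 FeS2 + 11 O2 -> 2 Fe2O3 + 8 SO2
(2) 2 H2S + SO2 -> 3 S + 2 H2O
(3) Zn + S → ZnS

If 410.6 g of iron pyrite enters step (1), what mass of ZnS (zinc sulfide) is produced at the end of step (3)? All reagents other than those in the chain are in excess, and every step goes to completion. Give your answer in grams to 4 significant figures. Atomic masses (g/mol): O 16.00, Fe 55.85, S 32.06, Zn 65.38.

M(FeS2) = 55.85 + 2(32.06) = 119.97 g/mol.
M(ZnS) = 65.38 + 32.06 = 97.44 g/mol.
n(FeS2) = 410.6 / 119.97 = 3.4225 mol.
Reaction (1): FeS2→SO2 ratio 4:8 ⇒ n(SO2) = 6.8450 mol.
Reaction (2): SO2→S ratio 1:3 ⇒ n(S) = 20.535 mol.
Reaction (3): S→ZnS ratio 1:1 ⇒ n(ZnS) = 20.535 mol.
Mass of ZnS = 20.535 × 97.44 = 2000.9 g.

2001 g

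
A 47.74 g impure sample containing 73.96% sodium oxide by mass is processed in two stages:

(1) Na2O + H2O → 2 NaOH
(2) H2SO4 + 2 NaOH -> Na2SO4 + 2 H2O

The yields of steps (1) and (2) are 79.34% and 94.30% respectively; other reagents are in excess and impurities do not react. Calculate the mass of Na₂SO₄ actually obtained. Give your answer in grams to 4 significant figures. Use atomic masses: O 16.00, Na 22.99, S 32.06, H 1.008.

Pure Na2O = 47.74 × 0.7396 = 35.309 g.
M(Na2O) = 2(22.99) + 16.00 = 61.98 g/mol.
M(Na2SO4) = 2(22.99) + 32.06 + 4(16.00) = 142.04 g/mol.
n(Na2O) = 35.309 / 61.98 = 0.56968 mol.
Step 1 (Na2O:NaOH = 1:2): theoretical n(NaOH) = 1.1394 mol; at 79.34% yield, n(NaOH) = 0.90396 mol.
Step 2 (NaOH:Na2SO4 = 2:1): theoretical n(Na2SO4) = 0.45198 mol, so theoretical mass = 0.45198 × 142.04 = 64.199 g.
At 94.30% yield, actual mass of Na2SO4 = 64.199 × 0.9430 = 60.540 g.

60.54 g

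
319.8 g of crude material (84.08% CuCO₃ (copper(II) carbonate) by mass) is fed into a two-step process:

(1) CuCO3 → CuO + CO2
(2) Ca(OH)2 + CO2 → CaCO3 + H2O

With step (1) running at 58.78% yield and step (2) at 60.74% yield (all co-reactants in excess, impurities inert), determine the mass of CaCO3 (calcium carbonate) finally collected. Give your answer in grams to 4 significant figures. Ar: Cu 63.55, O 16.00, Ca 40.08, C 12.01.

Pure CuCO3 = 319.8 × 0.8408 = 268.89 g.
M(CuCO3) = 63.55 + 12.01 + 3(16.00) = 123.56 g/mol.
M(CaCO3) = 40.08 + 12.01 + 3(16.00) = 100.09 g/mol.
n(CuCO3) = 268.89 / 123.56 = 2.1762 mol.
Step 1 (CuCO3:CO2 = 1:1): theoretical n(CO2) = 2.1762 mol; at 58.78% yield, n(CO2) = 1.2792 mol.
Step 2 (CO2:CaCO3 = 1:1): theoretical n(CaCO3) = 1.2792 mol, so theoretical mass = 1.2792 × 100.09 = 128.03 g.
At 60.74% yield, actual mass of CaCO3 = 128.03 × 0.6074 = 77.766 g.

77.77 g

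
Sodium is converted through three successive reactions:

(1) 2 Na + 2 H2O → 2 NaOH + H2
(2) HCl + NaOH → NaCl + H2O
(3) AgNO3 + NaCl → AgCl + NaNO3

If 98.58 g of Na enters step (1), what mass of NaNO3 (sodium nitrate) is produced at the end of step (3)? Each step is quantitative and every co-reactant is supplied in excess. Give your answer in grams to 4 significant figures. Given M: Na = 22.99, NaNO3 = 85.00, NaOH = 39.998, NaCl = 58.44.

364.5 g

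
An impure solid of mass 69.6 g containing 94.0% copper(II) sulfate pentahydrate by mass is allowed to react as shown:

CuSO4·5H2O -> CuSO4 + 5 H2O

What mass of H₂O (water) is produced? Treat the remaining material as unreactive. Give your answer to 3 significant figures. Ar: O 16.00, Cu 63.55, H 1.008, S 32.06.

Mass of pure CuSO4·5H2O = 69.6 g × 0.940 = 65.42 g.
M(CuSO4·5H2O) = 63.55 + 32.06 + 9(16.00) + 10(1.008) = 249.69 g/mol.
M(H2O) = 2(1.008) + 16.00 = 18.016 g/mol.
n(CuSO4·5H2O) = 65.42 g / 249.69 g/mol = 0.2620 mol.
From the equation the CuSO4·5H2O:H2O mole ratio is 1:5, so n(H2O) = 0.2620 × 5/1 = 1.310 mol.
Mass of H2O = 1.310 mol × 18.016 g/mol = 23.60 g.

23.6 g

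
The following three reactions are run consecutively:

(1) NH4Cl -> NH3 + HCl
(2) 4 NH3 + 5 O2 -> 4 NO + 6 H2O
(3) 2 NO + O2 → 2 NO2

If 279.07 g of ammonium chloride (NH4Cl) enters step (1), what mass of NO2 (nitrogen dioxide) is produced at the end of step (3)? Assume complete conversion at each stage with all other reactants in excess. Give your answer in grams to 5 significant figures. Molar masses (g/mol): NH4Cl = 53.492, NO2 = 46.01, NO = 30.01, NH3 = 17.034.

n(NH4Cl) = 279.07 / 53.492 = 5.21704 mol.
Reaction (1): NH4Cl→NH3 ratio 1:1 ⇒ n(NH3) = 5.21704 mol.
Reaction (2): NH3→NO ratio 4:4 ⇒ n(NO) = 5.21704 mol.
Reaction (3): NO→NO2 ratio 2:2 ⇒ n(NO2) = 5.21704 mol.
Mass of NO2 = 5.21704 × 46.01 = 240.036 g.

240.04 g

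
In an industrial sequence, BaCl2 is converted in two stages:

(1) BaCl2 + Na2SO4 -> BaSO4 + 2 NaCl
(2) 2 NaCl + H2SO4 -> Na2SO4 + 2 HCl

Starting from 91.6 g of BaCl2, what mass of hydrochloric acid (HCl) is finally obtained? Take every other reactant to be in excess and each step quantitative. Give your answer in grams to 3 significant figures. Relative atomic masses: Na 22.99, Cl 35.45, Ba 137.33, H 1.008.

32.1 g

M(BaCl2) = 137.33 + 2(35.45) = 208.23 g/mol.
M(HCl) = 1.008 + 35.45 = 36.458 g/mol.
n(BaCl2) = 91.60 / 208.23 = 0.4399 mol.
Step 1 gives a 1:2 ratio of BaCl2 to NaCl, so n(NaCl) = 0.8798 mol.
In step 2 the NaCl:HCl ratio is 2:2, so n(HCl) = 0.8798 mol.
Mass of HCl = 0.8798 × 36.458 = 32.08 g.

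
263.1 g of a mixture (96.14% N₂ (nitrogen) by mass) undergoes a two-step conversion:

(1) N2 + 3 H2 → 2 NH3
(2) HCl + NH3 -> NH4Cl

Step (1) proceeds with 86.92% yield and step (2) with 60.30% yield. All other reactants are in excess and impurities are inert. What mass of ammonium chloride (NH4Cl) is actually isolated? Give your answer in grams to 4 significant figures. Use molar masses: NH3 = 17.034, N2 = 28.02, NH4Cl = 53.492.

506.2 g

Pure N2 = 263.1 × 0.9614 = 252.94 g.
n(N2) = 252.94 / 28.02 = 9.0273 mol.
Step 1 (N2:NH3 = 1:2): theoretical n(NH3) = 18.055 mol; at 86.92% yield, n(NH3) = 15.693 mol.
Step 2 (NH3:NH4Cl = 1:1): theoretical n(NH4Cl) = 15.693 mol, so theoretical mass = 15.693 × 53.492 = 839.45 g.
At 60.30% yield, actual mass of NH4Cl = 839.45 × 0.6030 = 506.19 g.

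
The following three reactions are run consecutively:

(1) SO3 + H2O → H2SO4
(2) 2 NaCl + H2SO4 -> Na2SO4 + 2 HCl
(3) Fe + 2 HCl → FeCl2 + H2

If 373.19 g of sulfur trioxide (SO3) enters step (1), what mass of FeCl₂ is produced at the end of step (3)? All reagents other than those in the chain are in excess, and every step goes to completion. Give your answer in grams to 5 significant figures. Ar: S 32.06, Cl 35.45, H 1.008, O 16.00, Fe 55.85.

590.83 g

M(SO3) = 32.06 + 3(16.00) = 80.06 g/mol.
M(FeCl2) = 55.85 + 2(35.45) = 126.75 g/mol.
n(SO3) = 373.19 / 80.06 = 4.66138 mol.
Reaction (1): SO3→H2SO4 ratio 1:1 ⇒ n(H2SO4) = 4.66138 mol.
Reaction (2): H2SO4→HCl ratio 1:2 ⇒ n(HCl) = 9.32276 mol.
Reaction (3): HCl→FeCl2 ratio 2:1 ⇒ n(FeCl2) = 4.66138 mol.
Mass of FeCl2 = 4.66138 × 126.75 = 590.830 g.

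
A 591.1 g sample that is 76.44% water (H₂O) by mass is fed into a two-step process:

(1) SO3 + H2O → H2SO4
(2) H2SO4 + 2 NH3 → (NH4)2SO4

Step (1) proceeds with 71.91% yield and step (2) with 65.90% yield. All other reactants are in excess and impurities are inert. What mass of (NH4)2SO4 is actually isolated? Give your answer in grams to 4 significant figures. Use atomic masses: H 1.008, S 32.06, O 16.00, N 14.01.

Pure H2O = 591.1 × 0.7644 = 451.84 g.
M(H2O) = 2(1.008) + 16.00 = 18.016 g/mol.
M((NH4)2SO4) = 2(14.01) + 8(1.008) + 32.06 + 4(16.00) = 132.144 g/mol.
n(H2O) = 451.84 / 18.016 = 25.080 mol.
Step 1 (H2O:H2SO4 = 1:1): theoretical n(H2SO4) = 25.080 mol; at 71.91% yield, n(H2SO4) = 18.035 mol.
Step 2 (H2SO4:(NH4)2SO4 = 1:1): theoretical n((NH4)2SO4) = 18.035 mol, so theoretical mass = 18.035 × 132.144 = 2383.2 g.
At 65.90% yield, actual mass of (NH4)2SO4 = 2383.2 × 0.6590 = 1570.5 g.

1571 g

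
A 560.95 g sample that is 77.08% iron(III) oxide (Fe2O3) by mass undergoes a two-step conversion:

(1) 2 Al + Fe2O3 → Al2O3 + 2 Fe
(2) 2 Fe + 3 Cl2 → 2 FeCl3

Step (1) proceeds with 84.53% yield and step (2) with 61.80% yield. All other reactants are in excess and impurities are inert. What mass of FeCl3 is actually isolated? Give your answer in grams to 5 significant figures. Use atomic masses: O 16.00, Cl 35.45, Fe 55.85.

Pure Fe2O3 = 560.95 × 0.7708 = 432.380 g.
M(Fe2O3) = 2(55.85) + 3(16.00) = 159.70 g/mol.
M(FeCl3) = 55.85 + 3(35.45) = 162.20 g/mol.
n(Fe2O3) = 432.380 / 159.70 = 2.70745 mol.
Step 1 (Fe2O3:Fe = 1:2): theoretical n(Fe) = 5.41491 mol; at 84.53% yield, n(Fe) = 4.57722 mol.
Step 2 (Fe:FeCl3 = 2:2): theoretical n(FeCl3) = 4.57722 mol, so theoretical mass = 4.57722 × 162.20 = 742.425 g.
At 61.80% yield, actual mass of FeCl3 = 742.425 × 0.6180 = 458.819 g.

458.82 g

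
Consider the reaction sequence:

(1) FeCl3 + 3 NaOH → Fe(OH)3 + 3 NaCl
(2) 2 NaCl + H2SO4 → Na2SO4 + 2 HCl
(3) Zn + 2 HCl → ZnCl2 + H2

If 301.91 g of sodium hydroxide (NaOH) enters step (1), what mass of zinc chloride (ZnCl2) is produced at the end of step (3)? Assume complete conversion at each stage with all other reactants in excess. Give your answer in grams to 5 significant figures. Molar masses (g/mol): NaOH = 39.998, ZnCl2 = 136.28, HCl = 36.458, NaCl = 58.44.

n(NaOH) = 301.91 / 39.998 = 7.54813 mol.
Reaction (1): NaOH→NaCl ratio 3:3 ⇒ n(NaCl) = 7.54813 mol.
Reaction (2): NaCl→HCl ratio 2:2 ⇒ n(HCl) = 7.54813 mol.
Reaction (3): HCl→ZnCl2 ratio 2:1 ⇒ n(ZnCl2) = 3.77406 mol.
Mass of ZnCl2 = 3.77406 × 136.28 = 514.329 g.

514.33 g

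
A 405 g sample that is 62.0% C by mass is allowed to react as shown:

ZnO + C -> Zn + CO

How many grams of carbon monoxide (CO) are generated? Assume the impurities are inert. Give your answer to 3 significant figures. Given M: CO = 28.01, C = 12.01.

Mass of pure C = 405 g × 0.620 = 251.1 g.
n(C) = 251.1 g / 12.01 g/mol = 20.91 mol.
From the equation the C:CO mole ratio is 1:1, so n(CO) = 20.91 × 1/1 = 20.91 mol.
Mass of CO = 20.91 mol × 28.01 g/mol = 585.6 g.

586 g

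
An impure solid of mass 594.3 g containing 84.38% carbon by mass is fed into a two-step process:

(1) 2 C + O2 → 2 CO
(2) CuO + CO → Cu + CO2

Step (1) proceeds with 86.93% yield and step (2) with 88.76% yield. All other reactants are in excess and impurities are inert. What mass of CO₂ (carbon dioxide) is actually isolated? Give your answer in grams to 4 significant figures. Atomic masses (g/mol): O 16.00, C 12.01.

Pure C = 594.3 × 0.8438 = 501.47 g.
M(C) = 12.01 g/mol.
M(CO2) = 12.01 + 2(16.00) = 44.01 g/mol.
n(C) = 501.47 / 12.01 = 41.754 mol.
Step 1 (C:CO = 2:2): theoretical n(CO) = 41.754 mol; at 86.93% yield, n(CO) = 36.297 mol.
Step 2 (CO:CO2 = 1:1): theoretical n(CO2) = 36.297 mol, so theoretical mass = 36.297 × 44.01 = 1597.4 g.
At 88.76% yield, actual mass of CO2 = 1597.4 × 0.8876 = 1417.9 g.

1418 g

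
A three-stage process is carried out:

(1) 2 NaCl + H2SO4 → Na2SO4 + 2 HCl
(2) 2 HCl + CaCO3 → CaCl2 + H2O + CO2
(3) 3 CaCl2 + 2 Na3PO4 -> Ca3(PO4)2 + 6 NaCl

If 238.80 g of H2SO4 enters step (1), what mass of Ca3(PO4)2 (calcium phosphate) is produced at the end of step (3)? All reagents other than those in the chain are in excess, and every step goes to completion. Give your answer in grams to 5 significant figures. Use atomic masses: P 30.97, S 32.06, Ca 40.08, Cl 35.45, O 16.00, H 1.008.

251.75 g

M(H2SO4) = 2(1.008) + 32.06 + 4(16.00) = 98.076 g/mol.
M(Ca3(PO4)2) = 3(40.08) + 2(30.97) + 8(16.00) = 310.18 g/mol.
n(H2SO4) = 238.80 / 98.076 = 2.43485 mol.
Reaction (1): H2SO4→HCl ratio 1:2 ⇒ n(HCl) = 4.86969 mol.
Reaction (2): HCl→CaCl2 ratio 2:1 ⇒ n(CaCl2) = 2.43485 mol.
Reaction (3): CaCl2→Ca3(PO4)2 ratio 3:1 ⇒ n(Ca3(PO4)2) = 0.811615 mol.
Mass of Ca3(PO4)2 = 0.811615 × 310.18 = 251.747 g.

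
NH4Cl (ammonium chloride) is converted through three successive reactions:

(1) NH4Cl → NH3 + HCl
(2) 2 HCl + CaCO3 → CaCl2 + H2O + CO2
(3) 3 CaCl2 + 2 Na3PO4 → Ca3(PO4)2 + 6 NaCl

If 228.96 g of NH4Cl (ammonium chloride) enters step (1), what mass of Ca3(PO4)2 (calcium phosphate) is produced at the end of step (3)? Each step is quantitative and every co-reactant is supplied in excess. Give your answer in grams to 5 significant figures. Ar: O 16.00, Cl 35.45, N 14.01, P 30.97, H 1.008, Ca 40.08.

M(NH4Cl) = 14.01 + 4(1.008) + 35.45 = 53.492 g/mol.
M(Ca3(PO4)2) = 3(40.08) + 2(30.97) + 8(16.00) = 310.18 g/mol.
n(NH4Cl) = 228.96 / 53.492 = 4.28027 mol.
Reaction (1): NH4Cl→HCl ratio 1:1 ⇒ n(HCl) = 4.28027 mol.
Reaction (2): HCl→CaCl2 ratio 2:1 ⇒ n(CaCl2) = 2.14013 mol.
Reaction (3): CaCl2→Ca3(PO4)2 ratio 3:1 ⇒ n(Ca3(PO4)2) = 0.713378 mol.
Mass of Ca3(PO4)2 = 0.713378 × 310.18 = 221.275 g.

221.28 g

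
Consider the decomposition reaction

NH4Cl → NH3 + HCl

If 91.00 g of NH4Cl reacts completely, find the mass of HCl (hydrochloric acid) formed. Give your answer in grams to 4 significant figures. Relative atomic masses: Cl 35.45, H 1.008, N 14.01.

M(NH4Cl) = 14.01 + 4(1.008) + 35.45 = 53.492 g/mol.
M(HCl) = 1.008 + 35.45 = 36.458 g/mol.
n(NH4Cl) = 91.000 g / 53.492 g/mol = 1.7012 mol.
From the equation the NH4Cl:HCl mole ratio is 1:1, so n(HCl) = 1.7012 × 1/1 = 1.7012 mol.
Mass of HCl = 1.7012 mol × 36.458 g/mol = 62.022 g.

62.02 g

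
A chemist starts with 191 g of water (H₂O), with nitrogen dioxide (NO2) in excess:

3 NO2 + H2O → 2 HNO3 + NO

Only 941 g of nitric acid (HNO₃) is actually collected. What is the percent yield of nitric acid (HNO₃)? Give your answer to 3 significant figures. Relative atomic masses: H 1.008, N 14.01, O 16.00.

70.4 %

M(H2O) = 2(1.008) + 16.00 = 18.016 g/mol.
M(HNO3) = 1.008 + 14.01 + 3(16.00) = 63.018 g/mol.
n(H2O) = 191.0 g / 18.016 g/mol = 10.60 mol.
From the equation the H2O:HNO3 mole ratio is 1:2, so n(HNO3) = 10.60 × 2/1 = 21.20 mol.
Mass of HNO3 = 21.20 mol × 63.018 g/mol = 1336 g.
This is the theoretical yield. Percent yield = 941 g / 1336 g × 100% = 70.42%.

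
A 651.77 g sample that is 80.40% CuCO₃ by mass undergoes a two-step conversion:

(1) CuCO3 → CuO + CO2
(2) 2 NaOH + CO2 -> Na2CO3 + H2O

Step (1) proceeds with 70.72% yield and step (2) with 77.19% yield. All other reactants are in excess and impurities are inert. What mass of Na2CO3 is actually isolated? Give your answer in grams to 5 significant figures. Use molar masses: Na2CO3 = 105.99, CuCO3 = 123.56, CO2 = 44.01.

Pure CuCO3 = 651.77 × 0.8040 = 524.023 g.
n(CuCO3) = 524.023 / 123.56 = 4.24104 mol.
Step 1 (CuCO3:CO2 = 1:1): theoretical n(CO2) = 4.24104 mol; at 70.72% yield, n(CO2) = 2.99926 mol.
Step 2 (CO2:Na2CO3 = 1:1): theoretical n(Na2CO3) = 2.99926 mol, so theoretical mass = 2.99926 × 105.99 = 317.892 g.
At 77.19% yield, actual mass of Na2CO3 = 317.892 × 0.7719 = 245.381 g.

245.38 g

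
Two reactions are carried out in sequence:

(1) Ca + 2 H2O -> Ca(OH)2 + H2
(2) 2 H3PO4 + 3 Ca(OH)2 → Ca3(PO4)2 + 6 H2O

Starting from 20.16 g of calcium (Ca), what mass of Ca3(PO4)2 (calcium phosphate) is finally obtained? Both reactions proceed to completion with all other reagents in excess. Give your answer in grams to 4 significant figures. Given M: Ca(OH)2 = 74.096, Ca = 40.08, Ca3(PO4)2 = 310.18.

n(Ca) = 20.160 / 40.08 = 0.50299 mol.
Step 1 gives a 1:1 ratio of Ca to Ca(OH)2, so n(Ca(OH)2) = 0.50299 mol.
In step 2 the Ca(OH)2:Ca3(PO4)2 ratio is 3:1, so n(Ca3(PO4)2) = 0.16766 mol.
Mass of Ca3(PO4)2 = 0.16766 × 310.18 = 52.006 g.

52.01 g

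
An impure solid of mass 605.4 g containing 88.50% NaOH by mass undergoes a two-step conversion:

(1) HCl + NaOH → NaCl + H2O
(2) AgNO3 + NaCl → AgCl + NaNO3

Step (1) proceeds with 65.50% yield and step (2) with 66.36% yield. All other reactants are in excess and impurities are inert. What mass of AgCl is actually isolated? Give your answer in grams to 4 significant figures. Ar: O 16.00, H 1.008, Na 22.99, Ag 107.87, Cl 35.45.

Pure NaOH = 605.4 × 0.8850 = 535.78 g.
M(NaOH) = 22.99 + 16.00 + 1.008 = 39.998 g/mol.
M(AgCl) = 107.87 + 35.45 = 143.32 g/mol.
n(NaOH) = 535.78 / 39.998 = 13.395 mol.
Step 1 (NaOH:NaCl = 1:1): theoretical n(NaCl) = 13.395 mol; at 65.50% yield, n(NaCl) = 8.7738 mol.
Step 2 (NaCl:AgCl = 1:1): theoretical n(AgCl) = 8.7738 mol, so theoretical mass = 8.7738 × 143.32 = 1257.5 g.
At 66.36% yield, actual mass of AgCl = 1257.5 × 0.6636 = 834.45 g.

834.5 g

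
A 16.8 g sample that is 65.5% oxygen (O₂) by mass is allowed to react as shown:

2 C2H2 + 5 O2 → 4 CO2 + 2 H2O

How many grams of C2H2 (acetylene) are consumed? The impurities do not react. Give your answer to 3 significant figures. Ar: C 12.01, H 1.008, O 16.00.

3.58 g

Mass of pure O2 = 16.8 g × 0.655 = 11.00 g.
M(O2) = 2(16.00) = 32.00 g/mol.
M(C2H2) = 2(12.01) + 2(1.008) = 26.036 g/mol.
n(O2) = 11.00 g / 32.00 g/mol = 0.3439 mol.
From the equation the O2:C2H2 mole ratio is 5:2, so n(C2H2) = 0.3439 × 2/5 = 0.1376 mol.
Mass of C2H2 = 0.1376 mol × 26.036 g/mol = 3.581 g.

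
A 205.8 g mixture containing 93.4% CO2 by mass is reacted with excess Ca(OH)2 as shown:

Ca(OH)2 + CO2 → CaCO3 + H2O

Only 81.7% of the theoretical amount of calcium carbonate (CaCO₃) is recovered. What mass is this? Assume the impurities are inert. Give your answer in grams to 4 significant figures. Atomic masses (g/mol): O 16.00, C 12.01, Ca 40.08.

Pure CO2 available = 205.8 g × 0.934 = 192.22 g.
M(CO2) = 12.01 + 2(16.00) = 44.01 g/mol.
M(CaCO3) = 40.08 + 12.01 + 3(16.00) = 100.09 g/mol.
n(CO2) = 192.22 g / 44.01 g/mol = 4.3676 mol.
From the equation the CO2:CaCO3 mole ratio is 1:1, so n(CaCO3) = 4.3676 × 1/1 = 4.3676 mol.
Mass of CaCO3 = 4.3676 mol × 100.09 g/mol = 437.15 g.
Actual mass collected = 437.15 g × 0.817 = 357.15 g.

357.2 g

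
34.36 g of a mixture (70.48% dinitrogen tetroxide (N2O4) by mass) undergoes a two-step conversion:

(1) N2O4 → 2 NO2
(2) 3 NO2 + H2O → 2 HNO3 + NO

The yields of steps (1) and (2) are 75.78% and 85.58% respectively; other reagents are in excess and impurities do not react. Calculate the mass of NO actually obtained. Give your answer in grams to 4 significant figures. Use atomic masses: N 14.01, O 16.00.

3.415 g

Pure N2O4 = 34.36 × 0.7048 = 24.217 g.
M(N2O4) = 2(14.01) + 4(16.00) = 92.02 g/mol.
M(NO) = 14.01 + 16.00 = 30.01 g/mol.
n(N2O4) = 24.217 / 92.02 = 0.26317 mol.
Step 1 (N2O4:NO2 = 1:2): theoretical n(NO2) = 0.52634 mol; at 75.78% yield, n(NO2) = 0.39886 mol.
Step 2 (NO2:NO = 3:1): theoretical n(NO) = 0.13295 mol, so theoretical mass = 0.13295 × 30.01 = 3.9899 g.
At 85.58% yield, actual mass of NO = 3.9899 × 0.8558 = 3.4146 g.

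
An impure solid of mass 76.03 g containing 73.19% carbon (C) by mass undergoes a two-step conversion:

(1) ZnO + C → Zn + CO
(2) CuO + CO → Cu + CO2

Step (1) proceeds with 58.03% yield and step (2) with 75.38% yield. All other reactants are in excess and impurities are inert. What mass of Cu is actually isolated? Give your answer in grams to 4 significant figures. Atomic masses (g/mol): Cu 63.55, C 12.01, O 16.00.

128.8 g

Pure C = 76.03 × 0.7319 = 55.646 g.
M(C) = 12.01 g/mol.
M(Cu) = 63.55 g/mol.
n(C) = 55.646 / 12.01 = 4.6333 mol.
Step 1 (C:CO = 1:1): theoretical n(CO) = 4.6333 mol; at 58.03% yield, n(CO) = 2.6887 mol.
Step 2 (CO:Cu = 1:1): theoretical n(Cu) = 2.6887 mol, so theoretical mass = 2.6887 × 63.55 = 170.87 g.
At 75.38% yield, actual mass of Cu = 170.87 × 0.7538 = 128.80 g.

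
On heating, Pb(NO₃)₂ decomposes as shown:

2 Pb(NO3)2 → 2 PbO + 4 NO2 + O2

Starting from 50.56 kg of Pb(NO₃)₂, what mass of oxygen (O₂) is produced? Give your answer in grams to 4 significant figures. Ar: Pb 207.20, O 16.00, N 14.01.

2442 g

M(Pb(NO3)2) = 207.20 + 2(14.01) + 6(16.00) = 331.22 g/mol.
M(O2) = 2(16.00) = 32.00 g/mol.
Convert: 50.56 kg = 50560 g.
n(Pb(NO3)2) = 50560 g / 331.22 g/mol = 152.65 mol.
From the equation the Pb(NO3)2:O2 mole ratio is 2:1, so n(O2) = 152.65 × 1/2 = 76.324 mol.
Mass of O2 = 76.324 mol × 32.00 g/mol = 2442.4 g.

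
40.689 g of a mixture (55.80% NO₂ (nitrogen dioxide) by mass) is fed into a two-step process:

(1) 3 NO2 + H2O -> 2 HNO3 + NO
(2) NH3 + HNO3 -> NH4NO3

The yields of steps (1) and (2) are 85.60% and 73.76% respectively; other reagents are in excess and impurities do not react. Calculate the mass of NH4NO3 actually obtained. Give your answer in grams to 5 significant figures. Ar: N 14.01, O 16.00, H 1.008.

Pure NO2 = 40.689 × 0.5580 = 22.7045 g.
M(NO2) = 14.01 + 2(16.00) = 46.01 g/mol.
M(NH4NO3) = 2(14.01) + 4(1.008) + 3(16.00) = 80.052 g/mol.
n(NO2) = 22.7045 / 46.01 = 0.493468 mol.
Step 1 (NO2:HNO3 = 3:2): theoretical n(HNO3) = 0.328979 mol; at 85.60% yield, n(HNO3) = 0.281606 mol.
Step 2 (HNO3:NH4NO3 = 1:1): theoretical n(NH4NO3) = 0.281606 mol, so theoretical mass = 0.281606 × 80.052 = 22.5431 g.
At 73.76% yield, actual mass of NH4NO3 = 22.5431 × 0.7376 = 16.6278 g.

16.628 g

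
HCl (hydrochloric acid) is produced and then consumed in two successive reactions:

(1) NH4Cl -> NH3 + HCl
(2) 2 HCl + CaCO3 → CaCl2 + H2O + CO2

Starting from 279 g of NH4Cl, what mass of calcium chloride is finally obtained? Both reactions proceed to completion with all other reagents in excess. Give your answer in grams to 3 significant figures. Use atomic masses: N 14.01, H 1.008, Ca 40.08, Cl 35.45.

289 g

M(NH4Cl) = 14.01 + 4(1.008) + 35.45 = 53.492 g/mol.
M(CaCl2) = 40.08 + 2(35.45) = 110.98 g/mol.
n(NH4Cl) = 279.0 / 53.492 = 5.216 mol.
Step 1 gives a 1:1 ratio of NH4Cl to HCl, so n(HCl) = 5.216 mol.
In step 2 the HCl:CaCl2 ratio is 2:1, so n(CaCl2) = 2.608 mol.
Mass of CaCl2 = 2.608 × 110.98 = 289.4 g.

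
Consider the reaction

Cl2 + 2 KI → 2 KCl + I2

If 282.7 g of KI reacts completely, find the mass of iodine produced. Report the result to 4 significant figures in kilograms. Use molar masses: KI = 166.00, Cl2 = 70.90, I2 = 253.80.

0.2161 kg

n(KI) = 282.70 g / 166.00 g/mol = 1.7030 mol.
From the equation the KI:I2 mole ratio is 2:1, so n(I2) = 1.7030 × 1/2 = 0.85151 mol.
Mass of I2 = 0.85151 mol × 253.80 g/mol = 216.11 g.
Converting to kg: 216.11 g = 0.2161 kg.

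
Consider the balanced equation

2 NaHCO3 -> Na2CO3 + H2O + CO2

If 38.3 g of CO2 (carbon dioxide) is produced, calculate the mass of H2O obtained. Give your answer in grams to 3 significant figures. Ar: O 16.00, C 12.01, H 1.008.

15.7 g

M(CO2) = 12.01 + 2(16.00) = 44.01 g/mol.
M(H2O) = 2(1.008) + 16.00 = 18.016 g/mol.
n(CO2) = 38.30 g / 44.01 g/mol = 0.8703 mol.
From the equation the CO2:H2O mole ratio is 1:1, so n(H2O) = 0.8703 × 1/1 = 0.8703 mol.
Mass of H2O = 0.8703 mol × 18.016 g/mol = 15.68 g.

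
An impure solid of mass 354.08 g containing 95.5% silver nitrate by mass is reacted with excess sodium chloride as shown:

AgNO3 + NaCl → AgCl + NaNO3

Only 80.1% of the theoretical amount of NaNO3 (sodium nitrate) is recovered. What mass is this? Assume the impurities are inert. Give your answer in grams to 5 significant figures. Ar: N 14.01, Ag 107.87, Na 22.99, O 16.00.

135.52 g

Pure AgNO3 available = 354.08 g × 0.955 = 338.146 g.
M(AgNO3) = 107.87 + 14.01 + 3(16.00) = 169.88 g/mol.
M(NaNO3) = 22.99 + 14.01 + 3(16.00) = 85.00 g/mol.
n(AgNO3) = 338.146 g / 169.88 g/mol = 1.99050 mol.
From the equation the AgNO3:NaNO3 mole ratio is 1:1, so n(NaNO3) = 1.99050 × 1/1 = 1.99050 mol.
Mass of NaNO3 = 1.99050 mol × 85.00 g/mol = 169.193 g.
Actual mass collected = 169.193 g × 0.801 = 135.523 g.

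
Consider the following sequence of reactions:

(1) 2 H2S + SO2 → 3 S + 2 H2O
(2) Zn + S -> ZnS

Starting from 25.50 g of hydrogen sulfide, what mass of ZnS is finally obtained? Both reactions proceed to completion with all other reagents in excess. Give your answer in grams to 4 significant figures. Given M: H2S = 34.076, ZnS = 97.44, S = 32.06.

109.4 g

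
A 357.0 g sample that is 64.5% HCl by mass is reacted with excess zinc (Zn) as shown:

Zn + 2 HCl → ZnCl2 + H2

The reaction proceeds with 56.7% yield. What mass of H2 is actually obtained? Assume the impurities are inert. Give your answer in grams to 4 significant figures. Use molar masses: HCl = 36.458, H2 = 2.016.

3.610 g

Pure HCl available = 357.0 g × 0.645 = 230.26 g.
n(HCl) = 230.26 g / 36.458 g/mol = 6.3159 mol.
From the equation the HCl:H2 mole ratio is 2:1, so n(H2) = 6.3159 × 1/2 = 3.1579 mol.
Mass of H2 = 3.1579 mol × 2.016 g/mol = 6.3664 g.
Actual mass collected = 6.3664 g × 0.567 = 3.6098 g.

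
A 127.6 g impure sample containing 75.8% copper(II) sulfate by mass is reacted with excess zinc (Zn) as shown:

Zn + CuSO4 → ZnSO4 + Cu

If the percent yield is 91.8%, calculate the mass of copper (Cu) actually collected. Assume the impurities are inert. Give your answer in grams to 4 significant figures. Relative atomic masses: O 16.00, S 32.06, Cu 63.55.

Pure CuSO4 available = 127.6 g × 0.758 = 96.721 g.
M(CuSO4) = 63.55 + 32.06 + 4(16.00) = 159.61 g/mol.
M(Cu) = 63.55 g/mol.
n(CuSO4) = 96.721 g / 159.61 g/mol = 0.60598 mol.
From the equation the CuSO4:Cu mole ratio is 1:1, so n(Cu) = 0.60598 × 1/1 = 0.60598 mol.
Mass of Cu = 0.60598 mol × 63.55 g/mol = 38.510 g.
Actual mass collected = 38.510 g × 0.918 = 35.352 g.

35.35 g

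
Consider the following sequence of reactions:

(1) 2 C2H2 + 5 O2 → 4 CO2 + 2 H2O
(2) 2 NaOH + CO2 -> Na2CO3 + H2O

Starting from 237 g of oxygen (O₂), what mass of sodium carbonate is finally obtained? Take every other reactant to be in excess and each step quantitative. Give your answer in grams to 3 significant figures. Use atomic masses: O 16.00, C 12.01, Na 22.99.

628 g

M(O2) = 2(16.00) = 32.00 g/mol.
M(Na2CO3) = 2(22.99) + 12.01 + 3(16.00) = 105.99 g/mol.
n(O2) = 237.0 / 32.00 = 7.406 mol.
Step 1 gives a 5:4 ratio of O2 to CO2, so n(CO2) = 5.925 mol.
In step 2 the CO2:Na2CO3 ratio is 1:1, so n(Na2CO3) = 5.925 mol.
Mass of Na2CO3 = 5.925 × 105.99 = 628.0 g.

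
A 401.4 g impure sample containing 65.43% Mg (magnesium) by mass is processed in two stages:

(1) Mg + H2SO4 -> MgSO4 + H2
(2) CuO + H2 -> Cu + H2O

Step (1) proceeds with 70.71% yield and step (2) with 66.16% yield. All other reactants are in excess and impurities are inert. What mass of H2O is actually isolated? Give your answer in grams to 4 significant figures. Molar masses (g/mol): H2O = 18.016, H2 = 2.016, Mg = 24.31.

91.06 g

Pure Mg = 401.4 × 0.6543 = 262.64 g.
n(Mg) = 262.64 / 24.31 = 10.804 mol.
Step 1 (Mg:H2 = 1:1): theoretical n(H2) = 10.804 mol; at 70.71% yield, n(H2) = 7.6392 mol.
Step 2 (H2:H2O = 1:1): theoretical n(H2O) = 7.6392 mol, so theoretical mass = 7.6392 × 18.016 = 137.63 g.
At 66.16% yield, actual mass of H2O = 137.63 × 0.6616 = 91.055 g.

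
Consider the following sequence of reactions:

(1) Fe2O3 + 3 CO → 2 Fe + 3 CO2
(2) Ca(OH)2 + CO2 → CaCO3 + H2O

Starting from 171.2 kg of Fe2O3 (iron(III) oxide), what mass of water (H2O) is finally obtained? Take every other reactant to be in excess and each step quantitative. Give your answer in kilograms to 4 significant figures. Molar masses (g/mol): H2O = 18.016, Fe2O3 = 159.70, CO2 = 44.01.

171.2 kg = 171200 g.
n(Fe2O3) = 171200 / 159.70 = 1072.0 mol.
Step 1 gives a 1:3 ratio of Fe2O3 to CO2, so n(CO2) = 3216.0 mol.
In step 2 the CO2:H2O ratio is 1:1, so n(H2O) = 3216.0 mol.
Mass of H2O = 3216.0 × 18.016 = 57940 g = 57.94 kg.

57.94 kg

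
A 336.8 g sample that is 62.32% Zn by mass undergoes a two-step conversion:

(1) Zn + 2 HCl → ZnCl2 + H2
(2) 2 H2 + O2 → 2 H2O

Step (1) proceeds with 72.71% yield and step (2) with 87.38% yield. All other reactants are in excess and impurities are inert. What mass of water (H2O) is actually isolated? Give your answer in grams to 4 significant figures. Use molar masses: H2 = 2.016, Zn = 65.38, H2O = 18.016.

Pure Zn = 336.8 × 0.6232 = 209.89 g.
n(Zn) = 209.89 / 65.38 = 3.2104 mol.
Step 1 (Zn:H2 = 1:1): theoretical n(H2) = 3.2104 mol; at 72.71% yield, n(H2) = 2.3343 mol.
Step 2 (H2:H2O = 2:2): theoretical n(H2O) = 2.3343 mol, so theoretical mass = 2.3343 × 18.016 = 42.054 g.
At 87.38% yield, actual mass of H2O = 42.054 × 0.8738 = 36.747 g.

36.75 g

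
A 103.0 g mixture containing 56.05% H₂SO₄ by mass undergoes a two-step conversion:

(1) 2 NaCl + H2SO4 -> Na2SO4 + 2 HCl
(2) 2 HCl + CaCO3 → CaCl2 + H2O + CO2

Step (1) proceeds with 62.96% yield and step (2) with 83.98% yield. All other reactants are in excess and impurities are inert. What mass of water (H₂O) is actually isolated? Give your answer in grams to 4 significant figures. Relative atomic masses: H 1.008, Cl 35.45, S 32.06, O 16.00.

5.607 g

Pure H2SO4 = 103.0 × 0.5605 = 57.731 g.
M(H2SO4) = 2(1.008) + 32.06 + 4(16.00) = 98.076 g/mol.
M(H2O) = 2(1.008) + 16.00 = 18.016 g/mol.
n(H2SO4) = 57.731 / 98.076 = 0.58864 mol.
Step 1 (H2SO4:HCl = 1:2): theoretical n(HCl) = 1.1773 mol; at 62.96% yield, n(HCl) = 0.74122 mol.
Step 2 (HCl:H2O = 2:1): theoretical n(H2O) = 0.37061 mol, so theoretical mass = 0.37061 × 18.016 = 6.6769 g.
At 83.98% yield, actual mass of H2O = 6.6769 × 0.8398 = 5.6072 g.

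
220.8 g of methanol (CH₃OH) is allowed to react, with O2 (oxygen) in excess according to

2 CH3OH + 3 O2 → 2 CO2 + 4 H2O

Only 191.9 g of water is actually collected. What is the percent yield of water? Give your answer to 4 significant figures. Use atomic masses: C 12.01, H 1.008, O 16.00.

77.29 %

M(CH3OH) = 12.01 + 4(1.008) + 16.00 = 32.042 g/mol.
M(H2O) = 2(1.008) + 16.00 = 18.016 g/mol.
n(CH3OH) = 220.80 g / 32.042 g/mol = 6.8910 mol.
From the equation the CH3OH:H2O mole ratio is 2:4, so n(H2O) = 6.8910 × 4/2 = 13.782 mol.
Mass of H2O = 13.782 mol × 18.016 g/mol = 248.29 g.
This is the theoretical yield. Percent yield = 191.9 g / 248.29 g × 100% = 77.287%.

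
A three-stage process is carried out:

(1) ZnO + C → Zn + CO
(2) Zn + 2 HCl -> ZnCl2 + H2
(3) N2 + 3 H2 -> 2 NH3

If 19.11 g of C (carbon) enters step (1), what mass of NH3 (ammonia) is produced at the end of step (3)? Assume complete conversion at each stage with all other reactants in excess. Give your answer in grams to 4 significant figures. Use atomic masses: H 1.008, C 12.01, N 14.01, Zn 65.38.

18.07 g

M(C) = 12.01 g/mol.
M(NH3) = 14.01 + 3(1.008) = 17.034 g/mol.
n(C) = 19.11 / 12.01 = 1.5912 mol.
Reaction (1): C→Zn ratio 1:1 ⇒ n(Zn) = 1.5912 mol.
Reaction (2): Zn→H2 ratio 1:1 ⇒ n(H2) = 1.5912 mol.
Reaction (3): H2→NH3 ratio 3:2 ⇒ n(NH3) = 1.0608 mol.
Mass of NH3 = 1.0608 × 17.034 = 18.069 g.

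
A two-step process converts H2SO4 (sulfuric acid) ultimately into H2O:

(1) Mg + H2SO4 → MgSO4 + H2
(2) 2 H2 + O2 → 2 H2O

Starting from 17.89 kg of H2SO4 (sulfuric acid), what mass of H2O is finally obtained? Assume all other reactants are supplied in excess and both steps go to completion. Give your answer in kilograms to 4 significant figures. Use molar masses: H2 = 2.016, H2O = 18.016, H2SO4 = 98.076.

3.286 kg

17.89 kg = 17890 g.
n(H2SO4) = 17890 / 98.076 = 182.41 mol.
Step 1 gives a 1:1 ratio of H2SO4 to H2, so n(H2) = 182.41 mol.
In step 2 the H2:H2O ratio is 2:2, so n(H2O) = 182.41 mol.
Mass of H2O = 182.41 × 18.016 = 3286.3 g = 3.286 kg.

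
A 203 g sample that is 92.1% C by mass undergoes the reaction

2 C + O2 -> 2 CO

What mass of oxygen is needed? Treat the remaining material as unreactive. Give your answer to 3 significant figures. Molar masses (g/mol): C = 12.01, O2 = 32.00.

Mass of pure C = 203 g × 0.921 = 187.0 g.
n(C) = 187.0 g / 12.01 g/mol = 15.57 mol.
From the equation the C:O2 mole ratio is 2:1, so n(O2) = 15.57 × 1/2 = 7.784 mol.
Mass of O2 = 7.784 mol × 32.00 g/mol = 249.1 g.

249 g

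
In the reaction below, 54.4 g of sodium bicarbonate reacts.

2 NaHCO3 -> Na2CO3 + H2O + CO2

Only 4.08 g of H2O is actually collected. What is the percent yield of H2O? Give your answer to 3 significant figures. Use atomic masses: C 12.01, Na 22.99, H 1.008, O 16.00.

69.9 %

M(NaHCO3) = 22.99 + 1.008 + 12.01 + 3(16.00) = 84.008 g/mol.
M(H2O) = 2(1.008) + 16.00 = 18.016 g/mol.
n(NaHCO3) = 54.40 g / 84.008 g/mol = 0.6476 mol.
From the equation the NaHCO3:H2O mole ratio is 2:1, so n(H2O) = 0.6476 × 1/2 = 0.3238 mol.
Mass of H2O = 0.3238 mol × 18.016 g/mol = 5.833 g.
This is the theoretical yield. Percent yield = 4.08 g / 5.833 g × 100% = 69.94%.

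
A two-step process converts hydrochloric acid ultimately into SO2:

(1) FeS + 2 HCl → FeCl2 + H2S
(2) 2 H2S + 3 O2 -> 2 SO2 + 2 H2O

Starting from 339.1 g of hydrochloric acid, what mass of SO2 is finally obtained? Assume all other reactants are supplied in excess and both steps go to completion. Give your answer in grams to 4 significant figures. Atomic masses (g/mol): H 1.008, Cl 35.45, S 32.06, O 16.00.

297.9 g

M(HCl) = 1.008 + 35.45 = 36.458 g/mol.
M(SO2) = 32.06 + 2(16.00) = 64.06 g/mol.
n(HCl) = 339.10 / 36.458 = 9.3011 mol.
Step 1 gives a 2:1 ratio of HCl to H2S, so n(H2S) = 4.6506 mol.
In step 2 the H2S:SO2 ratio is 2:2, so n(SO2) = 4.6506 mol.
Mass of SO2 = 4.6506 × 64.06 = 297.91 g.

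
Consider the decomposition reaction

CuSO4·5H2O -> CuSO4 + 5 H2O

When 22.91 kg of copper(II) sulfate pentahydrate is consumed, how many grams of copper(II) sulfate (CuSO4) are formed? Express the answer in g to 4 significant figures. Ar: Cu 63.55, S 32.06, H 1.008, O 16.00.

14640 g

M(CuSO4·5H2O) = 63.55 + 32.06 + 9(16.00) + 10(1.008) = 249.69 g/mol.
M(CuSO4) = 63.55 + 32.06 + 4(16.00) = 159.61 g/mol.
Convert: 22.91 kg = 22910 g.
n(CuSO4·5H2O) = 22910 g / 249.69 g/mol = 91.754 mol.
From the equation the CuSO4·5H2O:CuSO4 mole ratio is 1:1, so n(CuSO4) = 91.754 × 1/1 = 91.754 mol.
Mass of CuSO4 = 91.754 mol × 159.61 g/mol = 14645 g.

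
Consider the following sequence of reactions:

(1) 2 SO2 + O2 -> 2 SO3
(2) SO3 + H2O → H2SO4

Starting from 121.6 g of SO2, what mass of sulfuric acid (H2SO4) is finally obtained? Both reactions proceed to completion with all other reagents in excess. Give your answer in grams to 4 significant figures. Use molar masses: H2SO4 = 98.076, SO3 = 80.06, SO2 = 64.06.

n(SO2) = 121.60 / 64.06 = 1.8982 mol.
Step 1 gives a 2:2 ratio of SO2 to SO3, so n(SO3) = 1.8982 mol.
In step 2 the SO3:H2SO4 ratio is 1:1, so n(H2SO4) = 1.8982 mol.
Mass of H2SO4 = 1.8982 × 98.076 = 186.17 g.

186.2 g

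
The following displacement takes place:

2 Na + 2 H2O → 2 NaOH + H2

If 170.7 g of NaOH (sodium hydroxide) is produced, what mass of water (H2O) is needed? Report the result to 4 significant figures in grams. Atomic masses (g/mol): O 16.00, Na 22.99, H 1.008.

M(NaOH) = 22.99 + 16.00 + 1.008 = 39.998 g/mol.
M(H2O) = 2(1.008) + 16.00 = 18.016 g/mol.
n(NaOH) = 170.70 g / 39.998 g/mol = 4.2677 mol.
From the equation the NaOH:H2O mole ratio is 2:2, so n(H2O) = 4.2677 × 2/2 = 4.2677 mol.
Mass of H2O = 4.2677 mol × 18.016 g/mol = 76.887 g.

76.89 g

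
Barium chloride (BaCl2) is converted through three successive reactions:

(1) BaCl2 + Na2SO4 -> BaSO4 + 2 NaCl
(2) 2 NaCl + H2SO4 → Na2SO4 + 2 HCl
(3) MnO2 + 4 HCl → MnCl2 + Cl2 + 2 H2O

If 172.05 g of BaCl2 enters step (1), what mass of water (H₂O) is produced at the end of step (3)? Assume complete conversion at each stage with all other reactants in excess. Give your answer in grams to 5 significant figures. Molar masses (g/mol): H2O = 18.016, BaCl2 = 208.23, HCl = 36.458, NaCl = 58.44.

14.886 g

n(BaCl2) = 172.05 / 208.23 = 0.826250 mol.
Reaction (1): BaCl2→NaCl ratio 1:2 ⇒ n(NaCl) = 1.65250 mol.
Reaction (2): NaCl→HCl ratio 2:2 ⇒ n(HCl) = 1.65250 mol.
Reaction (3): HCl→H2O ratio 4:2 ⇒ n(H2O) = 0.826250 mol.
Mass of H2O = 0.826250 × 18.016 = 14.8857 g.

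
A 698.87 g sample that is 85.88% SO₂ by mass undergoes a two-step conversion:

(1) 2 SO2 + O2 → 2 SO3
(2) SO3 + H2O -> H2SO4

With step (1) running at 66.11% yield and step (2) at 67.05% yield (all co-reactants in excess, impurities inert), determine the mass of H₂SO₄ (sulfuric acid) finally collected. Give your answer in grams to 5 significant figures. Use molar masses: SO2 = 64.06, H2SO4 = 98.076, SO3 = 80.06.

Pure SO2 = 698.87 × 0.8588 = 600.190 g.
n(SO2) = 600.190 / 64.06 = 9.36918 mol.
Step 1 (SO2:SO3 = 2:2): theoretical n(SO3) = 9.36918 mol; at 66.11% yield, n(SO3) = 6.19396 mol.
Step 2 (SO3:H2SO4 = 1:1): theoretical n(H2SO4) = 6.19396 mol, so theoretical mass = 6.19396 × 98.076 = 607.479 g.
At 67.05% yield, actual mass of H2SO4 = 607.479 × 0.6705 = 407.315 g.

407.31 g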